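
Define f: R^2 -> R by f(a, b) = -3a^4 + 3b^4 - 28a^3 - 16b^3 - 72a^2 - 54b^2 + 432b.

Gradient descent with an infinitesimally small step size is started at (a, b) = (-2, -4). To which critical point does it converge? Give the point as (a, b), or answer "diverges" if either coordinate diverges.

(-3, -3)

f is separable, so gradient descent decouples: a follows -∂f/∂a, b follows -∂f/∂b.
∂f/∂a = -12a(a + 3)(a + 4); at a=-2 this is 48, so a decreases.
∂f/∂b = 12(b - 4)(b - 3)(b + 3); at b=-4 this is -672, so b increases.
a converges to its nearest critical value -3 (a local min of the a-part); b converges to -3. The iterate converges to (-3, -3).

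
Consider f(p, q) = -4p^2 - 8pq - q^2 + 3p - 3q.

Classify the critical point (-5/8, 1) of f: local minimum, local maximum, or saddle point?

saddle point

The Hessian of f is constant: H = [[-8, -8], [-8, -2]].
det(H) = (-8)·(-2) − (-8)² = -48.
Since det(H) < 0, H is indefinite and the critical point is a saddle point.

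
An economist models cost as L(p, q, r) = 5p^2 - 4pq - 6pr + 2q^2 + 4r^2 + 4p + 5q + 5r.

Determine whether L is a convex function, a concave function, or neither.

L is quadratic, so its Hessian is the constant matrix H = [[10, -4, -6], [-4, 4, 0], [-6, 0, 8]].
Leading principal minors: 10, 24, 48.
All positive ⇒ H ≻ 0 ⇒ convex.

convex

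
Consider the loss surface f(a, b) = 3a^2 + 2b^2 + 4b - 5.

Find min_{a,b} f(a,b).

f(a,b) separates as P(a) + Q(b) − 5, so its minimum is min P + min Q − 5.
P'(a) = 6a vanishes at a ∈ {0}; Q'(b) = 4b + 4 vanishes at b ∈ {-1}.
Local minima of P (where P''>0): P(0)=0. Local minima of Q: Q(-1)=-2.
So the global minimum of f is P(0) + Q(-1) − 5 = 0 − 2 − 5 = -7, attained at (0, -1).

-7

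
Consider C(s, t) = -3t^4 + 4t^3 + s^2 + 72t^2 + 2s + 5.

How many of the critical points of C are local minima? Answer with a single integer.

1

C separates as a function of s plus a function of t, so ∇C=0 decouples.
∂C/∂s = 2(s + 1) = 0 at s ∈ {-1}; ∂C/∂t = -12t(t - 4)(t + 3) = 0 at t ∈ {-3, 0, 4}.
The Hessian is diagonal: diag(C_ss, C_tt). Second derivatives: C_ss(-1)=2; C_tt(-3)=-252, C_tt(0)=144, C_tt(4)=-336.
Local minima occur where both diagonal entries positive: (-1, 0). Count: 1.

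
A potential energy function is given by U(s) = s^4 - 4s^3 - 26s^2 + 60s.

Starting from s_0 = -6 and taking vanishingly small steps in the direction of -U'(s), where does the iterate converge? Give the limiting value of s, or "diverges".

-3

U'(s) = 4(s - 5)(s - 1)(s + 3), so U'(-6) = -924.
Gradient descent moves in the -U' direction, i.e. s is increasing.
The nearest critical point in that direction is s = -3, where U'' = 128 > 0 (a local minimum). The iterate converges there.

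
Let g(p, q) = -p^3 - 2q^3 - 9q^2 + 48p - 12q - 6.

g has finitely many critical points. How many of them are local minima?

1

g separates as a function of p plus a function of q, so ∇g=0 decouples.
∂g/∂p = -3(p - 4)(p + 4) = 0 at p ∈ {-4, 4}; ∂g/∂q = -6(q + 1)(q + 2) = 0 at q ∈ {-2, -1}.
The Hessian is diagonal: diag(g_pp, g_qq). Second derivatives: g_pp(-4)=24, g_pp(4)=-24; g_qq(-2)=6, g_qq(-1)=-6.
Local minima occur where both diagonal entries positive: (-4, -2). Count: 1.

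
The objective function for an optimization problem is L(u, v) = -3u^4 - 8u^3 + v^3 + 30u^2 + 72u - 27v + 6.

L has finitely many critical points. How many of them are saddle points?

L separates as a function of u plus a function of v, so ∇L=0 decouples.
∂L/∂u = -12(u - 2)(u + 1)(u + 3) = 0 at u ∈ {-3, -1, 2}; ∂L/∂v = 3(v - 3)(v + 3) = 0 at v ∈ {-3, 3}.
The Hessian is diagonal: diag(L_uu, L_vv). Second derivatives: L_uu(-3)=-120, L_uu(-1)=72, L_uu(2)=-180; L_vv(-3)=-18, L_vv(3)=18.
Saddle points occur where the two diagonal entries have opposite signs: (-3, 3), (-1, -3), (2, 3). Count: 3.

3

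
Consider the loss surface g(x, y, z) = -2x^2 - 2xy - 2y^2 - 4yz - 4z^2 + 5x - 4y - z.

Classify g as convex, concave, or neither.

g is quadratic, so its Hessian is the constant matrix H = [[-4, -2, 0], [-2, -4, -4], [0, -4, -8]].
Leading principal minors: -4, 12, -32.
Signs alternate −, +, − ⇒ H ≺ 0 ⇒ concave.

concave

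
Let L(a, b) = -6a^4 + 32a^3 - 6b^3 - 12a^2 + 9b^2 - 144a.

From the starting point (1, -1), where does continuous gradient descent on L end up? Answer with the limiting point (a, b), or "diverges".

L is separable, so gradient descent decouples: a follows -∂L/∂a, b follows -∂L/∂b.
∂L/∂a = -24(a - 3)(a - 2)(a + 1); at a=1 this is -96, so a increases.
∂L/∂b = -18b(b - 1); at b=-1 this is -36, so b increases.
a converges to its nearest critical value 2 (a local min of the a-part); b converges to 0. The iterate converges to (2, 0).

(2, 0)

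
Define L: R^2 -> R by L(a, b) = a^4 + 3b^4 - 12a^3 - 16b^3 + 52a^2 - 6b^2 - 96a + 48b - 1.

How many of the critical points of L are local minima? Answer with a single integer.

4

L separates as a function of a plus a function of b, so ∇L=0 decouples.
∂L/∂a = 4(a - 4)(a - 3)(a - 2) = 0 at a ∈ {2, 3, 4}; ∂L/∂b = 12(b - 4)(b - 1)(b + 1) = 0 at b ∈ {-1, 1, 4}.
The Hessian is diagonal: diag(L_aa, L_bb). Second derivatives: L_aa(2)=8, L_aa(3)=-4, L_aa(4)=8; L_bb(-1)=120, L_bb(1)=-72, L_bb(4)=180.
Local minima occur where both diagonal entries positive: (2, -1), (2, 4), (4, -1), (4, 4). Count: 4.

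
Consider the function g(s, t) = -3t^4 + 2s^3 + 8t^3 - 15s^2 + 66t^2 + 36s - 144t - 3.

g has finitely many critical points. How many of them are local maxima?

g separates as a function of s plus a function of t, so ∇g=0 decouples.
∂g/∂s = 6(s - 3)(s - 2) = 0 at s ∈ {2, 3}; ∂g/∂t = -12(t - 4)(t - 1)(t + 3) = 0 at t ∈ {-3, 1, 4}.
The Hessian is diagonal: diag(g_ss, g_tt). Second derivatives: g_ss(2)=-6, g_ss(3)=6; g_tt(-3)=-336, g_tt(1)=144, g_tt(4)=-252.
Local maxima occur where both diagonal entries negative: (2, -3), (2, 4). Count: 2.

2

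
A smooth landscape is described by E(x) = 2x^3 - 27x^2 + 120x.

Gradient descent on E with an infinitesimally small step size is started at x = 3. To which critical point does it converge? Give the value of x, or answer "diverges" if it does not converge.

diverges

E'(x) = 6(x - 5)(x - 4), so E'(3) = 12.
Gradient descent moves in the -E' direction, i.e. x is decreasing.
There is no critical point below x=3, and E' keeps the same sign, so the iterate runs off to −∞.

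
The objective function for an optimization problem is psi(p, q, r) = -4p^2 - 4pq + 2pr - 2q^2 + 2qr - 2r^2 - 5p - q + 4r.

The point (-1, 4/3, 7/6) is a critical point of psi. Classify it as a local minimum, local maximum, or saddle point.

local maximum

The Hessian is constant: H = [[-8, -4, 2], [-4, -4, 2], [2, 2, -4]].
Leading principal minors: Δ₁ = -8, Δ₂ = 16, Δ₃ = -48.
The minors alternate sign starting negative (−, +, −), so H is negative definite: a local maximum.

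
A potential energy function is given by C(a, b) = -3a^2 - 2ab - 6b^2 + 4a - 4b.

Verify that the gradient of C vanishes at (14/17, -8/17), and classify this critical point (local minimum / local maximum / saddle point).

∇C = (-6a - 2b + 4, -2a - 12b - 4); substituting (14/17, -8/17) gives ∇C = (0, 0), so (14/17, -8/17) is indeed a critical point.
The Hessian of C is constant: H = [[-6, -2], [-2, -12]].
det(H) = (-6)·(-12) − (-2)² = 68.
det(H) > 0 and tr(H) = -18 < 0, so H is negative definite and the point is a local maximum.

local maximum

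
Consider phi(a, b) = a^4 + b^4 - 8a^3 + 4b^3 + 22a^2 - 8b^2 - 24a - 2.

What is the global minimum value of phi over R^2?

phi(a,b) separates as P(a) + Q(b) − 2, so its minimum is min P + min Q − 2.
P'(a) = 4(a - 3)(a - 2)(a - 1) vanishes at a ∈ {1, 2, 3}; Q'(b) = 4b(b - 1)(b + 4) vanishes at b ∈ {-4, 0, 1}.
Local minima of P (where P''>0): P(1)=-9, P(3)=-9. Local minima of Q: Q(-4)=-128, Q(1)=-3.
So the global minimum of phi is P(1) + Q(-4) − 2 = -9 − 128 − 2 = -139, attained at (1, -4).

-139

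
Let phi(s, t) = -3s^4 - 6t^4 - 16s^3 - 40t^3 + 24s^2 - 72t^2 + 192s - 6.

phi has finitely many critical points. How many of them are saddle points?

4

phi separates as a function of s plus a function of t, so ∇phi=0 decouples.
∂phi/∂s = -12(s - 2)(s + 2)(s + 4) = 0 at s ∈ {-4, -2, 2}; ∂phi/∂t = -24t(t + 2)(t + 3) = 0 at t ∈ {-3, -2, 0}.
The Hessian is diagonal: diag(phi_ss, phi_tt). Second derivatives: phi_ss(-4)=-144, phi_ss(-2)=96, phi_ss(2)=-288; phi_tt(-3)=-72, phi_tt(-2)=48, phi_tt(0)=-144.
Saddle points occur where the two diagonal entries have opposite signs: (-4, -2), (-2, -3), (-2, 0), (2, -2). Count: 4.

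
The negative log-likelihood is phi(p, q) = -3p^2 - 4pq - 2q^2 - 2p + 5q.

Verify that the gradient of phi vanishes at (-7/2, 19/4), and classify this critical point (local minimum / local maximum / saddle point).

∇phi = (-6p - 4q - 2, -4p - 4q + 5); substituting (-7/2, 19/4) gives ∇phi = (0, 0), so (-7/2, 19/4) is indeed a critical point.
The Hessian of phi is constant: H = [[-6, -4], [-4, -4]].
det(H) = (-6)·(-4) − (-4)² = 8.
det(H) > 0 and tr(H) = -10 < 0, so H is negative definite and the point is a local maximum.

local maximum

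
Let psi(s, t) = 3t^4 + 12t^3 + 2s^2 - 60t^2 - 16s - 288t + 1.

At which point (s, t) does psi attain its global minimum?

psi(s,t) separates as P(s) + Q(t) + 1, so its minimum is min P + min Q + 1.
P'(s) = 4s - 16 vanishes at s ∈ {4}; Q'(t) = 12(t - 3)(t + 2)(t + 4) vanishes at t ∈ {-4, -2, 3}.
Local minima of P (where P''>0): P(4)=-32. Local minima of Q: Q(-4)=192, Q(3)=-837.
So the global minimum of psi is P(4) + Q(3) + 1 = -32 − 837 + 1 = -868, attained at (4, 3).

(4, 3)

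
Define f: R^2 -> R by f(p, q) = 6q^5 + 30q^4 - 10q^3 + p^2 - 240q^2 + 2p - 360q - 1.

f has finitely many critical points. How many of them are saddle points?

2

f separates as a function of p plus a function of q, so ∇f=0 decouples.
∂f/∂p = 2(p + 1) = 0 at p ∈ {-1}; ∂f/∂q = 30(q - 2)(q + 1)(q + 2)(q + 3) = 0 at q ∈ {-3, -2, -1, 2}.
The Hessian is diagonal: diag(f_pp, f_qq). Second derivatives: f_pp(-1)=2; f_qq(-3)=-300, f_qq(-2)=120, f_qq(-1)=-180, f_qq(2)=1800.
Saddle points occur where the two diagonal entries have opposite signs: (-1, -3), (-1, -1). Count: 2.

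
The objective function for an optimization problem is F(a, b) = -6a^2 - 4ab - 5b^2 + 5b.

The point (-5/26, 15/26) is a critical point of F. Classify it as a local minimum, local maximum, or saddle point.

The Hessian of F is constant: H = [[-12, -4], [-4, -10]].
det(H) = (-12)·(-10) − (-4)² = 104.
det(H) > 0 and tr(H) = -22 < 0, so H is negative definite and the point is a local maximum.

local maximum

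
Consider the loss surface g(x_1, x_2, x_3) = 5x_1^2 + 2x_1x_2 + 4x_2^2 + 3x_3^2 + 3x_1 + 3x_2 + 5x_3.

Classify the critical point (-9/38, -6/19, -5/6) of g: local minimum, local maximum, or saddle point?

The Hessian is constant: H = [[10, 2, 0], [2, 8, 0], [0, 0, 6]].
Leading principal minors: Δ₁ = 10, Δ₂ = 76, Δ₃ = 456.
All leading minors are positive, so H is positive definite: a local minimum.

local minimum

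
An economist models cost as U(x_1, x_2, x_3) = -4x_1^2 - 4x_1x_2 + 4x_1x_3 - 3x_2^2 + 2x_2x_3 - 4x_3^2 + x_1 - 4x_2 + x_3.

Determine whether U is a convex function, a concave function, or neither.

concave

U is quadratic, so its Hessian is the constant matrix H = [[-8, -4, 4], [-4, -6, 2], [4, 2, -8]].
Leading principal minors: -8, 32, -192.
Signs alternate −, +, − ⇒ H ≺ 0 ⇒ concave.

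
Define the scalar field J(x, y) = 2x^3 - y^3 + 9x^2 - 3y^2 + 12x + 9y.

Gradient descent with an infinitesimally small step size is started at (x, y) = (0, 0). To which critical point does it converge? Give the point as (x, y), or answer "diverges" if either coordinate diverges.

J is separable, so gradient descent decouples: x follows -∂J/∂x, y follows -∂J/∂y.
∂J/∂x = 6(x + 1)(x + 2); at x=0 this is 12, so x decreases.
∂J/∂y = -3(y - 1)(y + 3); at y=0 this is 9, so y decreases.
x converges to its nearest critical value -1 (a local min of the x-part); y converges to -3. The iterate converges to (-1, -3).

(-1, -3)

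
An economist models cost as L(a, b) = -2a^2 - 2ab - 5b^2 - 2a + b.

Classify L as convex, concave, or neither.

concave

L is quadratic, so its Hessian is the constant matrix H = [[-4, -2], [-2, -10]].
det(H) = 36, tr(H) = -14.
det(H) > 0 and tr(H) < 0, so H is negative definite everywhere: concave.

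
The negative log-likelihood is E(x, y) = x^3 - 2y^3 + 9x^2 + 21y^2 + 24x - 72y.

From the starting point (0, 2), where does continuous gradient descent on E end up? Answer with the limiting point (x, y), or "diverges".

(-2, 3)

E is separable, so gradient descent decouples: x follows -∂E/∂x, y follows -∂E/∂y.
∂E/∂x = 3(x + 2)(x + 4); at x=0 this is 24, so x decreases.
∂E/∂y = -6(y - 4)(y - 3); at y=2 this is -12, so y increases.
x converges to its nearest critical value -2 (a local min of the x-part); y converges to 3. The iterate converges to (-2, 3).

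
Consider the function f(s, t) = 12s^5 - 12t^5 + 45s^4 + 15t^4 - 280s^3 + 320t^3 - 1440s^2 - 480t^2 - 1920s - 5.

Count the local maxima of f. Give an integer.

f separates as a function of s plus a function of t, so ∇f=0 decouples.
∂f/∂s = 60(s - 4)(s + 1)(s + 2)(s + 4) = 0 at s ∈ {-4, -2, -1, 4}; ∂f/∂t = -60t(t - 4)(t - 1)(t + 4) = 0 at t ∈ {-4, 0, 1, 4}.
The Hessian is diagonal: diag(f_ss, f_tt). Second derivatives: f_ss(-4)=-2880, f_ss(-2)=720, f_ss(-1)=-900, f_ss(4)=14400; f_tt(-4)=9600, f_tt(0)=-960, f_tt(1)=900, f_tt(4)=-5760.
Local maxima occur where both diagonal entries negative: (-4, 0), (-4, 4), (-1, 0), (-1, 4). Count: 4.

4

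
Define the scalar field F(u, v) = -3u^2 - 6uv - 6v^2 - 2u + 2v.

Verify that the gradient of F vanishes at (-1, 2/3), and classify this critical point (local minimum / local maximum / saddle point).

∇F = (-6u - 6v - 2, -6u - 12v + 2); substituting (-1, 2/3) gives ∇F = (0, 0), so (-1, 2/3) is indeed a critical point.
The Hessian of F is constant: H = [[-6, -6], [-6, -12]].
det(H) = (-6)·(-12) − (-6)² = 36.
det(H) > 0 and tr(H) = -18 < 0, so H is negative definite and the point is a local maximum.

local maximum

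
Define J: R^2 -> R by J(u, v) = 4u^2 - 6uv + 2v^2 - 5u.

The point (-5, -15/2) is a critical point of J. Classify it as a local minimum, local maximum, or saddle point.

saddle point

The Hessian of J is constant: H = [[8, -6], [-6, 4]].
det(H) = 8·4 − (-6)² = -4.
Since det(H) < 0, H is indefinite and the critical point is a saddle point.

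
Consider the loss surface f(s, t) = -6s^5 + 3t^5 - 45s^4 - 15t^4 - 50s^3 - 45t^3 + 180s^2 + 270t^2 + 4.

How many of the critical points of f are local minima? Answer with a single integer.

4

f separates as a function of s plus a function of t, so ∇f=0 decouples.
∂f/∂s = -30s(s - 1)(s + 3)(s + 4) = 0 at s ∈ {-4, -3, 0, 1}; ∂f/∂t = 15t(t - 4)(t - 3)(t + 3) = 0 at t ∈ {-3, 0, 3, 4}.
The Hessian is diagonal: diag(f_ss, f_tt). Second derivatives: f_ss(-4)=600, f_ss(-3)=-360, f_ss(0)=360, f_ss(1)=-600; f_tt(-3)=-1890, f_tt(0)=540, f_tt(3)=-270, f_tt(4)=420.
Local minima occur where both diagonal entries positive: (-4, 0), (-4, 4), (0, 0), (0, 4). Count: 4.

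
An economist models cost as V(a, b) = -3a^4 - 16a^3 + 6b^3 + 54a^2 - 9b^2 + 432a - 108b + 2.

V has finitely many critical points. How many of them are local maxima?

V separates as a function of a plus a function of b, so ∇V=0 decouples.
∂V/∂a = -12(a - 3)(a + 3)(a + 4) = 0 at a ∈ {-4, -3, 3}; ∂V/∂b = 18(b - 3)(b + 2) = 0 at b ∈ {-2, 3}.
The Hessian is diagonal: diag(V_aa, V_bb). Second derivatives: V_aa(-4)=-84, V_aa(-3)=72, V_aa(3)=-504; V_bb(-2)=-90, V_bb(3)=90.
Local maxima occur where both diagonal entries negative: (-4, -2), (3, -2). Count: 2.

2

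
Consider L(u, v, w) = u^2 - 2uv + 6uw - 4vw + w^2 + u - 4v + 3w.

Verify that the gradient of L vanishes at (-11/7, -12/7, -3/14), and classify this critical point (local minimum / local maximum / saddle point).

saddle point

∇L = (2u - 2v + 6w + 1, -2u - 4w - 4, 6u - 4v + 2w + 3); substituting (-11/7, -12/7, -3/14) gives ∇L = (0, 0, 0), so (-11/7, -12/7, -3/14) is indeed a critical point.
The Hessian is constant: H = [[2, -2, 6], [-2, 0, -4], [6, -4, 2]].
Leading principal minors: Δ₁ = 2, Δ₂ = -4, Δ₃ = 56.
The minors fit neither the all-positive nor the alternating-sign pattern, so H is indefinite: a saddle point.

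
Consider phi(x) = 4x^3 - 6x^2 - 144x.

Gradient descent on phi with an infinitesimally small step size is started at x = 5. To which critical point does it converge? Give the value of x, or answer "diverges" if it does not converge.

phi'(x) = 12(x - 4)(x + 3), so phi'(5) = 96.
Gradient descent moves in the -phi' direction, i.e. x is decreasing.
The nearest critical point in that direction is x = 4, where phi'' = 84 > 0 (a local minimum). The iterate converges there.

4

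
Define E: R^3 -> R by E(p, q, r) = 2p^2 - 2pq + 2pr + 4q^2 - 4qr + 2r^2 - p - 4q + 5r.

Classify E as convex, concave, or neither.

convex

E is quadratic, so its Hessian is the constant matrix H = [[4, -2, 2], [-2, 8, -4], [2, -4, 4]].
Leading principal minors: 4, 28, 48.
All positive ⇒ H ≻ 0 ⇒ convex.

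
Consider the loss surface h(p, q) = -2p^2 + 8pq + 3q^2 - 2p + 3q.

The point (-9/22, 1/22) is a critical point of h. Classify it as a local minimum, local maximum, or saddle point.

saddle point

The Hessian of h is constant: H = [[-4, 8], [8, 6]].
det(H) = (-4)·6 − 8² = -88.
Since det(H) < 0, H is indefinite and the critical point is a saddle point.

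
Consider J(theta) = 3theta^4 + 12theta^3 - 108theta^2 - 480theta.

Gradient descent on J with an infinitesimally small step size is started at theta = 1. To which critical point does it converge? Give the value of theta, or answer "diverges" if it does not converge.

4

J'(theta) = 12(theta - 4)(theta + 2)(theta + 5), so J'(1) = -648.
Gradient descent moves in the -J' direction, i.e. theta is increasing.
The nearest critical point in that direction is theta = 4, where J'' = 648 > 0 (a local minimum). The iterate converges there.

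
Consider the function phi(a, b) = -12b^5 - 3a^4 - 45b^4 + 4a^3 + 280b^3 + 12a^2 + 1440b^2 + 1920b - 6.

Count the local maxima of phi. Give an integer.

phi separates as a function of a plus a function of b, so ∇phi=0 decouples.
∂phi/∂a = -12a(a - 2)(a + 1) = 0 at a ∈ {-1, 0, 2}; ∂phi/∂b = -60(b - 4)(b + 1)(b + 2)(b + 4) = 0 at b ∈ {-4, -2, -1, 4}.
The Hessian is diagonal: diag(phi_aa, phi_bb). Second derivatives: phi_aa(-1)=-36, phi_aa(0)=24, phi_aa(2)=-72; phi_bb(-4)=2880, phi_bb(-2)=-720, phi_bb(-1)=900, phi_bb(4)=-14400.
Local maxima occur where both diagonal entries negative: (-1, -2), (-1, 4), (2, -2), (2, 4). Count: 4.

4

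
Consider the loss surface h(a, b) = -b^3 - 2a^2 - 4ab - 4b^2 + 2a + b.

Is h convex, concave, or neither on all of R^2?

The term -b^3 is cubic, so the Hessian is not constant.
∂²h/∂b² = -6b - 8, which takes both signs as b varies (negative for sufficiently large b). A diagonal entry of the Hessian changing sign means the Hessian is neither positive- nor negative-semidefinite on all of R^2.

neither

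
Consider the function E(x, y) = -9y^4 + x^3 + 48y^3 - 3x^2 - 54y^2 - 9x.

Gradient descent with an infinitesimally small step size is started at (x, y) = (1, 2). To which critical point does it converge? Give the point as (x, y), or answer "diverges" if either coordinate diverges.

E is separable, so gradient descent decouples: x follows -∂E/∂x, y follows -∂E/∂y.
∂E/∂x = 3(x - 3)(x + 1); at x=1 this is -12, so x increases.
∂E/∂y = -36y(y - 3)(y - 1); at y=2 this is 72, so y decreases.
x converges to its nearest critical value 3 (a local min of the x-part); y converges to 1. The iterate converges to (3, 1).

(3, 1)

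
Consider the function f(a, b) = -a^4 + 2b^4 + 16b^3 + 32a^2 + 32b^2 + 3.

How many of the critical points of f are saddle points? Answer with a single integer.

5

f separates as a function of a plus a function of b, so ∇f=0 decouples.
∂f/∂a = -4a(a - 4)(a + 4) = 0 at a ∈ {-4, 0, 4}; ∂f/∂b = 8b(b + 2)(b + 4) = 0 at b ∈ {-4, -2, 0}.
The Hessian is diagonal: diag(f_aa, f_bb). Second derivatives: f_aa(-4)=-128, f_aa(0)=64, f_aa(4)=-128; f_bb(-4)=64, f_bb(-2)=-32, f_bb(0)=64.
Saddle points occur where the two diagonal entries have opposite signs: (-4, -4), (-4, 0), (0, -2), (4, -4), (4, 0). Count: 5.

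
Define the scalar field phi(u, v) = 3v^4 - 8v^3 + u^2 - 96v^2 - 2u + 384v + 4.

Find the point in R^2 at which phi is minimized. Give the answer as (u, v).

(1, -4)

phi(u,v) separates as P(u) + Q(v) + 4, so its minimum is min P + min Q + 4.
P'(u) = 2u - 2 vanishes at u ∈ {1}; Q'(v) = 12(v - 4)(v - 2)(v + 4) vanishes at v ∈ {-4, 2, 4}.
Local minima of P (where P''>0): P(1)=-1. Local minima of Q: Q(-4)=-1792, Q(4)=256.
So the global minimum of phi is P(1) + Q(-4) + 4 = -1 − 1792 + 4 = -1789, attained at (1, -4).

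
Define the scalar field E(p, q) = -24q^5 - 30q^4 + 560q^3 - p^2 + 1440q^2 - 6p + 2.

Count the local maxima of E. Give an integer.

E separates as a function of p plus a function of q, so ∇E=0 decouples.
∂E/∂p = -2(p + 3) = 0 at p ∈ {-3}; ∂E/∂q = -120q(q - 4)(q + 2)(q + 3) = 0 at q ∈ {-3, -2, 0, 4}.
The Hessian is diagonal: diag(E_pp, E_qq). Second derivatives: E_pp(-3)=-2; E_qq(-3)=2520, E_qq(-2)=-1440, E_qq(0)=2880, E_qq(4)=-20160.
Local maxima occur where both diagonal entries negative: (-3, -2), (-3, 4). Count: 2.

2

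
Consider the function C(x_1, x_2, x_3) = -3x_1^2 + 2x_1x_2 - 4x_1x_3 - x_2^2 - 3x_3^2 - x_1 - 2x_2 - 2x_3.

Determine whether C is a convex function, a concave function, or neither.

C is quadratic, so its Hessian is the constant matrix H = [[-6, 2, -4], [2, -2, 0], [-4, 0, -6]].
Leading principal minors: -6, 8, -16.
Signs alternate −, +, − ⇒ H ≺ 0 ⇒ concave.

concave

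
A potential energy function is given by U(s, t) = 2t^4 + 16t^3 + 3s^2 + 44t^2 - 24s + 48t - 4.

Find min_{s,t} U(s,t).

U(s,t) separates as P(s) + Q(t) − 4, so its minimum is min P + min Q − 4.
P'(s) = 6s - 24 vanishes at s ∈ {4}; Q'(t) = 8(t + 1)(t + 2)(t + 3) vanishes at t ∈ {-3, -2, -1}.
Local minima of P (where P''>0): P(4)=-48. Local minima of Q: Q(-3)=-18, Q(-1)=-18.
So the global minimum of U is P(4) + Q(-3) − 4 = -48 − 18 − 4 = -70, attained at (4, -3).

-70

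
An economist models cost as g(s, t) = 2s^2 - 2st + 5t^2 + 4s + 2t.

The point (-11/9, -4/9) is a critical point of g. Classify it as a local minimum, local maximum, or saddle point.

local minimum

The Hessian of g is constant: H = [[4, -2], [-2, 10]].
det(H) = 4·10 − (-2)² = 36.
det(H) > 0 and tr(H) = 14 > 0, so H is positive definite and the point is a local minimum.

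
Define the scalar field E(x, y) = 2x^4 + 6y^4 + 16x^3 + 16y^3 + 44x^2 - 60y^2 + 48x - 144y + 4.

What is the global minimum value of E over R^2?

-318

E(x,y) separates as P(x) + Q(y) + 4, so its minimum is min P + min Q + 4.
P'(x) = 8(x + 1)(x + 2)(x + 3) vanishes at x ∈ {-3, -2, -1}; Q'(y) = 24(y - 2)(y + 1)(y + 3) vanishes at y ∈ {-3, -1, 2}.
Local minima of P (where P''>0): P(-3)=-18, P(-1)=-18. Local minima of Q: Q(-3)=-54, Q(2)=-304.
So the global minimum of E is P(-3) + Q(2) + 4 = -18 − 304 + 4 = -318, attained at (-3, 2).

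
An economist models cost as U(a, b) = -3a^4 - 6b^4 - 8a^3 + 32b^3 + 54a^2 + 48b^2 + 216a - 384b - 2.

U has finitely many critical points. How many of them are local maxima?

4

U separates as a function of a plus a function of b, so ∇U=0 decouples.
∂U/∂a = -12(a - 3)(a + 2)(a + 3) = 0 at a ∈ {-3, -2, 3}; ∂U/∂b = -24(b - 4)(b - 2)(b + 2) = 0 at b ∈ {-2, 2, 4}.
The Hessian is diagonal: diag(U_aa, U_bb). Second derivatives: U_aa(-3)=-72, U_aa(-2)=60, U_aa(3)=-360; U_bb(-2)=-576, U_bb(2)=192, U_bb(4)=-288.
Local maxima occur where both diagonal entries negative: (-3, -2), (-3, 4), (3, -2), (3, 4). Count: 4.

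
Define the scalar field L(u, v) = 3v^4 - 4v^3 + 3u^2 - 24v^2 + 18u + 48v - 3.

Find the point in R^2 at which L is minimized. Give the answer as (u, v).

L(u,v) separates as P(u) + Q(v) − 3, so its minimum is min P + min Q − 3.
P'(u) = 6u + 18 vanishes at u ∈ {-3}; Q'(v) = 12(v - 2)(v - 1)(v + 2) vanishes at v ∈ {-2, 1, 2}.
Local minima of P (where P''>0): P(-3)=-27. Local minima of Q: Q(-2)=-112, Q(2)=16.
So the global minimum of L is P(-3) + Q(-2) − 3 = -27 − 112 − 3 = -142, attained at (-3, -2).

(-3, -2)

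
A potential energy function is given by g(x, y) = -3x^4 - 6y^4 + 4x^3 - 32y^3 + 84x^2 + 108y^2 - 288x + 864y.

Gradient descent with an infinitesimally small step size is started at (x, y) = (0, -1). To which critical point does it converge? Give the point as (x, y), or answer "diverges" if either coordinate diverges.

g is separable, so gradient descent decouples: x follows -∂g/∂x, y follows -∂g/∂y.
∂g/∂x = -12(x - 3)(x - 2)(x + 4); at x=0 this is -288, so x increases.
∂g/∂y = -24(y - 3)(y + 3)(y + 4); at y=-1 this is 576, so y decreases.
x converges to its nearest critical value 2 (a local min of the x-part); y converges to -3. The iterate converges to (2, -3).

(2, -3)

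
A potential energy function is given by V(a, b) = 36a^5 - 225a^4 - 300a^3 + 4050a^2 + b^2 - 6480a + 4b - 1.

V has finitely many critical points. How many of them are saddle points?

V separates as a function of a plus a function of b, so ∇V=0 decouples.
∂V/∂a = 180(a - 4)(a - 3)(a - 1)(a + 3) = 0 at a ∈ {-3, 1, 3, 4}; ∂V/∂b = 2(b + 2) = 0 at b ∈ {-2}.
The Hessian is diagonal: diag(V_aa, V_bb). Second derivatives: V_aa(-3)=-30240, V_aa(1)=4320, V_aa(3)=-2160, V_aa(4)=3780; V_bb(-2)=2.
Saddle points occur where the two diagonal entries have opposite signs: (-3, -2), (3, -2). Count: 2.

2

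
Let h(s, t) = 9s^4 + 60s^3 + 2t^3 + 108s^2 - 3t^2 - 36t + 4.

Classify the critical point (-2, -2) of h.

local maximum

The mixed partial ∂²h/∂s∂t is 0, so the Hessian at any point is diag(h_ss, h_tt) = diag(36(3s^2 + 10s + 6), 6(2t - 1)).
At (-2, -2): H = diag(-72, -30).
Both eigenvalues are negative, so H is negative definite: a local maximum.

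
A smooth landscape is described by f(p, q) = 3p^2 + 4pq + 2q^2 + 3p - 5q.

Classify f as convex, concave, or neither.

f is quadratic, so its Hessian is the constant matrix H = [[6, 4], [4, 4]].
det(H) = 8, tr(H) = 10.
det(H) > 0 and tr(H) > 0, so H is positive definite everywhere: convex.

convex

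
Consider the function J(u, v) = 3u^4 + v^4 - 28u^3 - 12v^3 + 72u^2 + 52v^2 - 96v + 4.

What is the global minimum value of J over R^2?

-60

J(u,v) separates as P(u) + Q(v) + 4, so its minimum is min P + min Q + 4.
P'(u) = 12u(u - 4)(u - 3) vanishes at u ∈ {0, 3, 4}; Q'(v) = 4(v - 4)(v - 3)(v - 2) vanishes at v ∈ {2, 3, 4}.
Local minima of P (where P''>0): P(0)=0, P(4)=128. Local minima of Q: Q(2)=-64, Q(4)=-64.
So the global minimum of J is P(0) + Q(2) + 4 = 0 − 64 + 4 = -60, attained at (0, 2).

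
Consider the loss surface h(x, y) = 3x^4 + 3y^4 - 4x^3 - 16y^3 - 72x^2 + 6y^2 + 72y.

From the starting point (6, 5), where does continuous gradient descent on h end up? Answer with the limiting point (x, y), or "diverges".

h is separable, so gradient descent decouples: x follows -∂h/∂x, y follows -∂h/∂y.
∂h/∂x = 12x(x - 4)(x + 3); at x=6 this is 1296, so x decreases.
∂h/∂y = 12(y - 3)(y - 2)(y + 1); at y=5 this is 432, so y decreases.
x converges to its nearest critical value 4 (a local min of the x-part); y converges to 3. The iterate converges to (4, 3).

(4, 3)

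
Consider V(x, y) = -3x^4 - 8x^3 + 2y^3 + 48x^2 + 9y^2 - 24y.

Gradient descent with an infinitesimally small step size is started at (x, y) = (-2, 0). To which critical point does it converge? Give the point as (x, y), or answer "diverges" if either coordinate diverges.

(0, 1)

V is separable, so gradient descent decouples: x follows -∂V/∂x, y follows -∂V/∂y.
∂V/∂x = -12x(x - 2)(x + 4); at x=-2 this is -192, so x increases.
∂V/∂y = 6(y - 1)(y + 4); at y=0 this is -24, so y increases.
x converges to its nearest critical value 0 (a local min of the x-part); y converges to 1. The iterate converges to (0, 1).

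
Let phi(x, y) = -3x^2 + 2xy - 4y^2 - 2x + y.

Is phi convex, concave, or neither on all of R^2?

concave

phi is quadratic, so its Hessian is the constant matrix H = [[-6, 2], [2, -8]].
det(H) = 44, tr(H) = -14.
det(H) > 0 and tr(H) < 0, so H is negative definite everywhere: concave.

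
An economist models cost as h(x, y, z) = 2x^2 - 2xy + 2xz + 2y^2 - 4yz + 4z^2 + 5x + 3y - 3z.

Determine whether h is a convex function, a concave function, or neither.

h is quadratic, so its Hessian is the constant matrix H = [[4, -2, 2], [-2, 4, -4], [2, -4, 8]].
Leading principal minors: 4, 12, 48.
All positive ⇒ H ≻ 0 ⇒ convex.

convex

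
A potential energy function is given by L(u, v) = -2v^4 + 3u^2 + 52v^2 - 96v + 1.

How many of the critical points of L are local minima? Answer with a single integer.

1

L separates as a function of u plus a function of v, so ∇L=0 decouples.
∂L/∂u = 6u = 0 at u ∈ {0}; ∂L/∂v = -8(v - 3)(v - 1)(v + 4) = 0 at v ∈ {-4, 1, 3}.
The Hessian is diagonal: diag(L_uu, L_vv). Second derivatives: L_uu(0)=6; L_vv(-4)=-280, L_vv(1)=80, L_vv(3)=-112.
Local minima occur where both diagonal entries positive: (0, 1). Count: 1.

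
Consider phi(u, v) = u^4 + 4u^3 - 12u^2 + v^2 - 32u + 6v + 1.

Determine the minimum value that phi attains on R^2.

phi(u,v) separates as P(u) + Q(v) + 1, so its minimum is min P + min Q + 1.
P'(u) = 4(u - 2)(u + 1)(u + 4) vanishes at u ∈ {-4, -1, 2}; Q'(v) = 2v + 6 vanishes at v ∈ {-3}.
Local minima of P (where P''>0): P(-4)=-64, P(2)=-64. Local minima of Q: Q(-3)=-9.
So the global minimum of phi is P(-4) + Q(-3) + 1 = -64 − 9 + 1 = -72, attained at (-4, -3).

-72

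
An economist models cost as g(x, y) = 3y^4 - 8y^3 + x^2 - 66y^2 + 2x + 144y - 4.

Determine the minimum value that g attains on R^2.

-572

g(x,y) separates as P(x) + Q(y) − 4, so its minimum is min P + min Q − 4.
P'(x) = 2x + 2 vanishes at x ∈ {-1}; Q'(y) = 12(y - 4)(y - 1)(y + 3) vanishes at y ∈ {-3, 1, 4}.
Local minima of P (where P''>0): P(-1)=-1. Local minima of Q: Q(-3)=-567, Q(4)=-224.
So the global minimum of g is P(-1) + Q(-3) − 4 = -1 − 567 − 4 = -572, attained at (-1, -3).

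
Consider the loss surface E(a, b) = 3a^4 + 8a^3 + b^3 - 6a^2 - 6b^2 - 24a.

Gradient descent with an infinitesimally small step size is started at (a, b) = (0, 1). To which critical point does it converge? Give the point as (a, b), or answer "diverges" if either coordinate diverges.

E is separable, so gradient descent decouples: a follows -∂E/∂a, b follows -∂E/∂b.
∂E/∂a = 12(a - 1)(a + 1)(a + 2); at a=0 this is -24, so a increases.
∂E/∂b = 3b(b - 4); at b=1 this is -9, so b increases.
a converges to its nearest critical value 1 (a local min of the a-part); b converges to 4. The iterate converges to (1, 4).

(1, 4)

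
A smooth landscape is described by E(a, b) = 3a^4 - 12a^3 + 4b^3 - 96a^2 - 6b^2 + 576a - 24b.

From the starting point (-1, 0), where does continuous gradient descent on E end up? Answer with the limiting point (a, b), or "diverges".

E is separable, so gradient descent decouples: a follows -∂E/∂a, b follows -∂E/∂b.
∂E/∂a = 12(a - 4)(a - 3)(a + 4); at a=-1 this is 720, so a decreases.
∂E/∂b = 12(b - 2)(b + 1); at b=0 this is -24, so b increases.
a converges to its nearest critical value -4 (a local min of the a-part); b converges to 2. The iterate converges to (-4, 2).

(-4, 2)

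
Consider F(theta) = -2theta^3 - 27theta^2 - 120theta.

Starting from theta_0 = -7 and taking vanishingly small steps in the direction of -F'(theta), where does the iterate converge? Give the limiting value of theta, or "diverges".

-5

F'(theta) = -6(theta + 4)(theta + 5), so F'(-7) = -36.
Gradient descent moves in the -F' direction, i.e. theta is increasing.
The nearest critical point in that direction is theta = -5, where F'' = 6 > 0 (a local minimum). The iterate converges there.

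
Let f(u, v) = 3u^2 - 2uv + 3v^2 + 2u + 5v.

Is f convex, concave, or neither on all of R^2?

convex

f is quadratic, so its Hessian is the constant matrix H = [[6, -2], [-2, 6]].
det(H) = 32, tr(H) = 12.
det(H) > 0 and tr(H) > 0, so H is positive definite everywhere: convex.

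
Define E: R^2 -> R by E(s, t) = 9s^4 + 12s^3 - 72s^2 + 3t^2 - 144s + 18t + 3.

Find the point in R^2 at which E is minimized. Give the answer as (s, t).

(2, -3)

E(s,t) separates as P(s) + Q(t) + 3, so its minimum is min P + min Q + 3.
P'(s) = 36(s - 2)(s + 1)(s + 2) vanishes at s ∈ {-2, -1, 2}; Q'(t) = 6(t + 3) vanishes at t ∈ {-3}.
Local minima of P (where P''>0): P(-2)=48, P(2)=-336. Local minima of Q: Q(-3)=-27.
So the global minimum of E is P(2) + Q(-3) + 3 = -336 − 27 + 3 = -360, attained at (2, -3).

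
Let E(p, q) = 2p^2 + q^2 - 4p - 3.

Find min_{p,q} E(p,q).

E(p,q) separates as A(p) + B(q) − 3, so its minimum is min A + min B − 3.
A'(p) = 4p - 4 vanishes at p ∈ {1}; B'(q) = 2q vanishes at q ∈ {0}.
Local minima of A (where A''>0): A(1)=-2. Local minima of B: B(0)=0.
So the global minimum of E is A(1) + B(0) − 3 = -2 + 0 − 3 = -5, attained at (1, 0).

-5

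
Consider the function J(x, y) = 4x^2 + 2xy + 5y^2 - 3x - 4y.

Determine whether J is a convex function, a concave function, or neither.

convex

J is quadratic, so its Hessian is the constant matrix H = [[8, 2], [2, 10]].
det(H) = 76, tr(H) = 18.
det(H) > 0 and tr(H) > 0, so H is positive definite everywhere: convex.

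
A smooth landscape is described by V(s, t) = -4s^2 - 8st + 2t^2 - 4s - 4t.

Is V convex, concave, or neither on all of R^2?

V is quadratic, so its Hessian is the constant matrix H = [[-8, -8], [-8, 4]].
det(H) = -96, tr(H) = -4.
det(H) < 0, so H is indefinite: neither convex nor concave.

neither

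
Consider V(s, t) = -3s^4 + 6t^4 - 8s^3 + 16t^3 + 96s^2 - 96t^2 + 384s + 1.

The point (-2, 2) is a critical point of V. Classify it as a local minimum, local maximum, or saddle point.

The mixed partial ∂²V/∂s∂t is 0, so the Hessian at any point is diag(V_ss, V_tt) = diag(12(-3s^2 - 4s + 16), 24(3t^2 + 4t - 8)).
At (-2, 2): H = diag(144, 288).
Both eigenvalues are positive, so H is positive definite: a local minimum.

local minimum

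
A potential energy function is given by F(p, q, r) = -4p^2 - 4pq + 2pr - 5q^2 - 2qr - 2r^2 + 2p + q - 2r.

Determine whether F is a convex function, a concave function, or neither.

F is quadratic, so its Hessian is the constant matrix H = [[-8, -4, 2], [-4, -10, -2], [2, -2, -4]].
Leading principal minors: -8, 64, -152.
Signs alternate −, +, − ⇒ H ≺ 0 ⇒ concave.

concave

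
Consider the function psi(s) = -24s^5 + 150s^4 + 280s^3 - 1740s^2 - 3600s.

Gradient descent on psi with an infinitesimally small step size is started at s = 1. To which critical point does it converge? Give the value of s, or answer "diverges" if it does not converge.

psi'(s) = -120(s - 5)(s - 3)(s + 1)(s + 2), so psi'(1) = -5760.
Gradient descent moves in the -psi' direction, i.e. s is increasing.
The nearest critical point in that direction is s = 3, where psi'' = 4800 > 0 (a local minimum). The iterate converges there.

3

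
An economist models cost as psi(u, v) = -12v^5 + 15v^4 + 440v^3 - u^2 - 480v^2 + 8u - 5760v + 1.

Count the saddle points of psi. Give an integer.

psi separates as a function of u plus a function of v, so ∇psi=0 decouples.
∂psi/∂u = -2(u - 4) = 0 at u ∈ {4}; ∂psi/∂v = -60(v - 4)(v - 3)(v + 2)(v + 4) = 0 at v ∈ {-4, -2, 3, 4}.
The Hessian is diagonal: diag(psi_uu, psi_vv). Second derivatives: psi_uu(4)=-2; psi_vv(-4)=6720, psi_vv(-2)=-3600, psi_vv(3)=2100, psi_vv(4)=-2880.
Saddle points occur where the two diagonal entries have opposite signs: (4, -4), (4, 3). Count: 2.

2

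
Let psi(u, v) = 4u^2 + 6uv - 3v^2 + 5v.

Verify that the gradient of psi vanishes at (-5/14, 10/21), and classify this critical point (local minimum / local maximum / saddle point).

saddle point

∇psi = (8u + 6v, 6u - 6v + 5); substituting (-5/14, 10/21) gives ∇psi = (0, 0), so (-5/14, 10/21) is indeed a critical point.
The Hessian of psi is constant: H = [[8, 6], [6, -6]].
det(H) = 8·(-6) − 6² = -84.
Since det(H) < 0, H is indefinite and the critical point is a saddle point.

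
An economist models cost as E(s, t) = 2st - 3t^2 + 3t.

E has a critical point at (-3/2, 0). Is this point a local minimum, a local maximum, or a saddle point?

saddle point

The Hessian of E is constant: H = [[0, 2], [2, -6]].
det(H) = 0·(-6) − 2² = -4.
Since det(H) < 0, H is indefinite and the critical point is a saddle point.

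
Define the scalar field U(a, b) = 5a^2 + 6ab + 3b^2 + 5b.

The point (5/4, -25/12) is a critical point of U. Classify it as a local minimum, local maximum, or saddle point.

The Hessian of U is constant: H = [[10, 6], [6, 6]].
det(H) = 10·6 − 6² = 24.
det(H) > 0 and tr(H) = 16 > 0, so H is positive definite and the point is a local minimum.

local minimum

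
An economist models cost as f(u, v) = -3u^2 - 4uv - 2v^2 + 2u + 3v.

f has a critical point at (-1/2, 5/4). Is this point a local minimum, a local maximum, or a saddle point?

The Hessian of f is constant: H = [[-6, -4], [-4, -4]].
det(H) = (-6)·(-4) − (-4)² = 8.
det(H) > 0 and tr(H) = -10 < 0, so H is negative definite and the point is a local maximum.

local maximum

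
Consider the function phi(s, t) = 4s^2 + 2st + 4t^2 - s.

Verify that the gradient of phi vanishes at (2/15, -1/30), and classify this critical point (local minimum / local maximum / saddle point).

∇phi = (8s + 2t - 1, 2s + 8t); substituting (2/15, -1/30) gives ∇phi = (0, 0), so (2/15, -1/30) is indeed a critical point.
The Hessian of phi is constant: H = [[8, 2], [2, 8]].
det(H) = 8·8 − 2² = 60.
det(H) > 0 and tr(H) = 16 > 0, so H is positive definite and the point is a local minimum.

local minimum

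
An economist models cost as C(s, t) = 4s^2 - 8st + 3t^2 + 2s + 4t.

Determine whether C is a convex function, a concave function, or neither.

C is quadratic, so its Hessian is the constant matrix H = [[8, -8], [-8, 6]].
det(H) = -16, tr(H) = 14.
det(H) < 0, so H is indefinite: neither convex nor concave.

neither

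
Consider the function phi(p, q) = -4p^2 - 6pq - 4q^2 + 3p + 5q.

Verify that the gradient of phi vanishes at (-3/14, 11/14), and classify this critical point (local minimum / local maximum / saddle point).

local maximum

∇phi = (-8p - 6q + 3, -6p - 8q + 5); substituting (-3/14, 11/14) gives ∇phi = (0, 0), so (-3/14, 11/14) is indeed a critical point.
The Hessian of phi is constant: H = [[-8, -6], [-6, -8]].
det(H) = (-8)·(-8) − (-6)² = 28.
det(H) > 0 and tr(H) = -16 < 0, so H is negative definite and the point is a local maximum.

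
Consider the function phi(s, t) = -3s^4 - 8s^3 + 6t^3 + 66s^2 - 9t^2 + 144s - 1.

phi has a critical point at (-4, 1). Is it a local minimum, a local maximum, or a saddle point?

saddle point

The mixed partial ∂²phi/∂s∂t is 0, so the Hessian at any point is diag(phi_ss, phi_tt) = diag(12(-3s^2 - 4s + 11), 18(2t - 1)).
At (-4, 1): H = diag(-252, 18).
The eigenvalues have opposite signs, so H is indefinite: a saddle point.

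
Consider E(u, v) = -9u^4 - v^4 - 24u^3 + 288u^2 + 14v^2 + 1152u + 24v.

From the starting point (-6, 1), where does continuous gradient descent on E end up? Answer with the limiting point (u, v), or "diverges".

E is separable, so gradient descent decouples: u follows -∂E/∂u, v follows -∂E/∂v.
∂E/∂u = -36(u - 4)(u + 2)(u + 4); at u=-6 this is 2880, so u decreases.
∂E/∂v = -4(v - 3)(v + 1)(v + 2); at v=1 this is 48, so v decreases.
The u-coordinate has no critical point in that direction and runs off to infinity.

diverges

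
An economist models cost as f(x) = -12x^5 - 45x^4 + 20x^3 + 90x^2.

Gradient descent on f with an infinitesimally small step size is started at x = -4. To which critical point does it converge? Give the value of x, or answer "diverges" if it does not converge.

-3

f'(x) = -60x(x - 1)(x + 1)(x + 3), so f'(-4) = -3600.
Gradient descent moves in the -f' direction, i.e. x is increasing.
The nearest critical point in that direction is x = -3, where f'' = 1440 > 0 (a local minimum). The iterate converges there.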